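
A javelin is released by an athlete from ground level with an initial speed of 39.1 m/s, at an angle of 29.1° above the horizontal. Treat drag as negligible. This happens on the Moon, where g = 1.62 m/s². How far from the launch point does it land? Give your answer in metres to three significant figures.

Resolve: vₓ = 39.10 cos 29.1° = 34.16 m/s and v_y0 = 39.10 sin 29.1° = 19.02 m/s.
Time aloft: T = 2 v_y0 / g = 2 × 19.02 / 1.62 = 23.48 s.
Range: R = vₓ T = 34.16 × 23.48 = 802.1 m.

802 m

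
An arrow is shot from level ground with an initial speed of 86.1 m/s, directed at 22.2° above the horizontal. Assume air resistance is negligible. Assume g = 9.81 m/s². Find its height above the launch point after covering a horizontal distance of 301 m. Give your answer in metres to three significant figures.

52.9 m

vₓ = 86.10 cos 22.2° = 79.72 m/s; v_y0 = 86.10 sin 22.2° = 32.53 m/s.
Time to reach x = 301 m: t = x/vₓ = 301/79.72 = 3.776 s.
Height: y = v_y0 t − ½ g t² = 32.53 × 3.776 − 4.905 × 3.776² = 122.8 − 69.93 = 52.91 m.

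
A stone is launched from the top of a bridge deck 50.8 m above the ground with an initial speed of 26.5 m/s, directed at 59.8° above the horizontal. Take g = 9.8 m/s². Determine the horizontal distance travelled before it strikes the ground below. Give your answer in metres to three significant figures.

84.2 m

Horizontal component vₓ = 26.50 cos 59.8° = 13.33 m/s; vertical v_y0 = 26.50 sin 59.8° = 22.90 m/s.
The projectile lands when y = 50.8 + (22.90) t − ½·9.80·t² = 0. Positive root: t = (22.90 + √(22.90² + 2·9.80·50.8)) / 9.80 = (22.90 + 38.99) / 9.80 = 6.316 s.
Horizontal distance: R = vₓ t = 13.33 × 6.316 = 84.19 m.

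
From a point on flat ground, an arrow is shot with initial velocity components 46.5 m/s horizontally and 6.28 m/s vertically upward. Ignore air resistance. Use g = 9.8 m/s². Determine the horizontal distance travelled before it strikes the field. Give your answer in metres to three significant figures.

59.6 m

Time aloft: T = 2 v_y0 / g = 2 × 6.280 / 9.80 = 1.282 s.
Horizontal distance R = vₓ T = 46.50 × 1.282 = 59.60 m.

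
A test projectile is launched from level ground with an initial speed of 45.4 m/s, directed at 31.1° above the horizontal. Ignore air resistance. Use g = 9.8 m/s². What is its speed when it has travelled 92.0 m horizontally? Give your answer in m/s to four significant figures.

38.88 m/s

Horizontal component vₓ = 45.40 cos 31.1° = 38.87 m/s; vertical v_y0 = 45.40 sin 31.1° = 23.45 m/s.
Time to reach x = 92.0 m: t = x/vₓ = 92.0/38.87 = 2.367 s.
Vertical velocity there: v_y = v_y0 − g t = 23.45 − 9.80 × 2.367 = 0.2580 m/s.
Speed: √(vₓ² + v_y²) = √(38.87² + 0.2580²) = 38.88 m/s.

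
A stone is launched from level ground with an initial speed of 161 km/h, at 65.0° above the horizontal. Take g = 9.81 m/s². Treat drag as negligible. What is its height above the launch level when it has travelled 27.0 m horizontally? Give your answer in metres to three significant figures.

Convert: 161 km/h = 161/3.6 = 44.72 m/s.
Components: vₓ = 44.72 cos 65.0° = 18.90 m/s, v_y0 = 44.72 sin 65.0° = 40.53 m/s.
At x = 27.0 m, t = x/vₓ = 27.0/18.90 = 1.429 s.
Height: y = v_y0 t − ½ g t² = 40.53 × 1.429 − 4.905 × 1.429² = 57.90 − 10.01 = 47.89 m.

47.9 m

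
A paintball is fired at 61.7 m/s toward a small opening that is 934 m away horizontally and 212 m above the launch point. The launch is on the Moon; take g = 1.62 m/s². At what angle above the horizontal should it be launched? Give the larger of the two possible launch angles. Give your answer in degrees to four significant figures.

77.64°

Trajectory: y = x tanθ − g x² (1 + tan²θ)/(2v₀²). With x = 934, y = 212, v₀ = 61.7, g = 1.62:
185.6 tan²θ − 934 tanθ + (397.6) = 0.
tanθ = [934 ± √(934² − 4 × 185.6 × (397.6))] / (2 × 185.6) = (934 ± 759.7) / 371.2, giving tanθ = 0.4695 or 4.562.
θ = 25.15° or 77.64°; the larger is 77.64°.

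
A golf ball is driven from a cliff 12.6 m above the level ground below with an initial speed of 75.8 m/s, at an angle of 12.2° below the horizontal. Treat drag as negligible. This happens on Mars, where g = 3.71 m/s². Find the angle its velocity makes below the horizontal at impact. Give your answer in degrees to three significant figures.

Horizontal component vₓ = 75.80 cos 12.2° = 74.09 m/s; vertical v_y0 = −16.02 m/s (downward).
The projectile lands when y = 12.6 + (−16.02) t − ½·3.71·t² = 0. Positive root: t = (−16.02 + √(16.02² + 2·3.71·12.6)) / 3.71 = (−16.02 + 18.71) / 3.71 = 0.7256 s.
At impact: v_y = v_y0 − g t = −18.71 m/s; vₓ = 74.09 m/s.
Angle below horizontal: arctan(|v_y|/vₓ) = arctan(18.71/74.09) = 14.17°.

14.2°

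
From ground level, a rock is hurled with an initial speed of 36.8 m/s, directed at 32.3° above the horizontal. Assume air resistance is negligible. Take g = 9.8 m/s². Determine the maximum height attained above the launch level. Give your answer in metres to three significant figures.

vₓ = 36.80 cos 32.3° = 31.11 m/s; v_y0 = 36.80 sin 32.3° = 19.66 m/s.
Peak height H = v_y0² / (2g) = 386.68 / 19.60 = 19.73 m.

19.7 m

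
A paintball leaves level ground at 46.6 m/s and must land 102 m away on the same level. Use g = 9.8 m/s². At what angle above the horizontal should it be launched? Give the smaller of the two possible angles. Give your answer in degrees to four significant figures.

R = v₀² sin 2θ / g gives sin 2θ = gR/v₀² = 9.80·102/46.6² = 0.4603.
2θ = 27.41° or 180° − 27.41° = 152.6°, so θ = 13.70° or 76.30°.
The smaller angle is 13.70°.

13.70°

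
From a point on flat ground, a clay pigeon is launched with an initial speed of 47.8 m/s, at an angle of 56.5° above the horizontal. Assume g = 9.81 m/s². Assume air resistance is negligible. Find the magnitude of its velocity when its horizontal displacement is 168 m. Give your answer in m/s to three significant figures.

34.7 m/s

Resolve: vₓ = 47.80 cos 56.5° = 26.38 m/s and v_y0 = 47.80 sin 56.5° = 39.86 m/s.
Time to reach x = 168 m: t = x/vₓ = 168/26.38 = 6.368 s.
Vertical velocity there: v_y = v_y0 − g t = 39.86 − 9.81 × 6.368 = −22.61 m/s.
Speed: √(vₓ² + v_y²) = √(26.38² + 22.61²) = 34.74 m/s.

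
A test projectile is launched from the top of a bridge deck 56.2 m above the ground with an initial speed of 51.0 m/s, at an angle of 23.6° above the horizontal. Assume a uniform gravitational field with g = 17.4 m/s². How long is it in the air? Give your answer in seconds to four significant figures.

3.973 s

Components: vₓ = 51.00 cos 23.6° = 46.73 m/s, v_y0 = 51.00 sin 23.6° = 20.42 m/s.
Vertical motion (up positive, ground at y = 0): 8.700 t² − (20.42) t − 56.2 = 0, so t = (20.42 + √(20.42² + 2·17.4·56.2)) / 17.4 = (20.42 + 48.71) / 17.4 = 3.973 s.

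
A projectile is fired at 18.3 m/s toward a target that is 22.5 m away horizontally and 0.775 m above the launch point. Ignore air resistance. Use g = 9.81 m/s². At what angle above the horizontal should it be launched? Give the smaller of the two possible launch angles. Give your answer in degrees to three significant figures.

22.9°

Trajectory: y = x tanθ − g x² (1 + tan²θ)/(2v₀²). With x = 22.5, y = 0.775, v₀ = 18.3, g = 9.81:
7.415 tan²θ − 22.5 tanθ + (8.190) = 0.
tanθ = [22.5 ± √(22.5² − 4 × 7.415 × (8.190))] / (2 × 7.415) = (22.5 ± 16.23) / 14.83, giving tanθ = 0.4229 or 2.612.
θ = 22.93° or 69.05°; the smaller is 22.93°.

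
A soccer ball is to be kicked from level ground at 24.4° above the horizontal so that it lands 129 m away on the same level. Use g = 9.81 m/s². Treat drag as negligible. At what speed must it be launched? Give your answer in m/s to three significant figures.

On level ground R = v₀² sin 2θ / g ⇒ v₀ = √(gR / sin 2θ).
v₀ = √(9.81 × 129 / sin 48.80°) = √(1265 / 0.7524) = √1681.9 = 41.01 m/s.

41.0 m/s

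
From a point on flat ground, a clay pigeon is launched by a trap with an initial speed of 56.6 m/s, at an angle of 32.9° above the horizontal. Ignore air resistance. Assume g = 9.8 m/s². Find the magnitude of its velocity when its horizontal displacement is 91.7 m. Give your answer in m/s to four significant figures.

Resolve: vₓ = 56.60 cos 32.9° = 47.52 m/s and v_y0 = 56.60 sin 32.9° = 30.74 m/s.
x = vₓ t ⇒ t = 91.7/47.52 = 1.930 s.
Vertical velocity there: v_y = v_y0 − g t = 30.74 − 9.80 × 1.930 = 11.83 m/s.
Speed: √(vₓ² + v_y²) = √(47.52² + 11.83²) = 48.97 m/s.

48.97 m/s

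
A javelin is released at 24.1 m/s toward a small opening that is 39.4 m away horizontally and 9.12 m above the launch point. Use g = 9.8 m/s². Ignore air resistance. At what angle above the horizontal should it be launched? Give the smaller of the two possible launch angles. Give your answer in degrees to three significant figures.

36.9°

Trajectory: y = x tanθ − g x² (1 + tan²θ)/(2v₀²). With x = 39.4, y = 9.12, v₀ = 24.1, g = 9.80:
13.10 tan²θ − 39.4 tanθ + (22.22) = 0.
tanθ = [39.4 ± √(39.4² − 4 × 13.10 × (22.22))] / (2 × 13.10) = (39.4 ± 19.71) / 26.19, giving tanθ = 0.7517 or 2.257.
θ = 36.93° or 66.10°; the smaller is 36.93°.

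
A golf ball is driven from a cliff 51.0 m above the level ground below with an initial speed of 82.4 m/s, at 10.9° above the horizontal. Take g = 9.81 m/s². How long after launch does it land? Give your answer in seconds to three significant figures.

Resolve: vₓ = 82.40 cos 10.9° = 80.91 m/s and v_y0 = 82.40 sin 10.9° = 15.58 m/s.
The projectile lands when y = 51.0 + (15.58) t − ½·9.81·t² = 0. Positive root: t = (15.58 + √(15.58² + 2·9.81·51.0)) / 9.81 = (15.58 + 35.26) / 9.81 = 5.183 s.

5.18 s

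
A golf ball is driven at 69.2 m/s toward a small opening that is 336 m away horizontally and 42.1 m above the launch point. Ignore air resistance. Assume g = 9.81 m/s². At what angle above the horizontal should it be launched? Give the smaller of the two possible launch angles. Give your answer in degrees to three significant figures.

30.5°

Trajectory: y = x tanθ − g x² (1 + tan²θ)/(2v₀²). With x = 336, y = 42.1, v₀ = 69.2, g = 9.81:
115.6 tan²θ − 336 tanθ + (157.7) = 0.
tanθ = [336 ± √(336² − 4 × 115.6 × (157.7))] / (2 × 115.6) = (336 ± 199.8) / 231.3, giving tanθ = 0.5888 or 2.317.
θ = 30.49° or 66.65°; the smaller is 30.49°.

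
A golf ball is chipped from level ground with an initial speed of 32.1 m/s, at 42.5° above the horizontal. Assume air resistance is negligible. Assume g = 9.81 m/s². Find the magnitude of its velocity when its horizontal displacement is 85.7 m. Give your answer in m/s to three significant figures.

Resolve: vₓ = 32.10 cos 42.5° = 23.67 m/s and v_y0 = 32.10 sin 42.5° = 21.69 m/s.
Time to reach x = 85.7 m: t = x/vₓ = 85.7/23.67 = 3.621 s.
Vertical velocity there: v_y = v_y0 − g t = 21.69 − 9.81 × 3.621 = −13.84 m/s.
Speed: √(vₓ² + v_y²) = √(23.67² + 13.84²) = 27.41 m/s.

27.4 m/s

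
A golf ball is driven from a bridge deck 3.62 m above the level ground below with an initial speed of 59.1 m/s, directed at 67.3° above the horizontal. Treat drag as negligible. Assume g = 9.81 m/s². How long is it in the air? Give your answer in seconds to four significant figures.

Components: vₓ = 59.10 cos 67.3° = 22.81 m/s, v_y0 = 59.10 sin 67.3° = 54.52 m/s.
Vertical motion (up positive, ground at y = 0): 4.905 t² − (54.52) t − 3.62 = 0, so t = (54.52 + √(54.52² + 2·9.81·3.62)) / 9.81 = (54.52 + 55.17) / 9.81 = 11.18 s.

11.18 s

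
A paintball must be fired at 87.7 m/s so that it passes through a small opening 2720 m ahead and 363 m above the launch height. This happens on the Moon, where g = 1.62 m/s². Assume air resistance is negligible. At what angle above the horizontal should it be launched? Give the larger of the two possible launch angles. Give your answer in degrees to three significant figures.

Trajectory: y = x tanθ − g x² (1 + tan²θ)/(2v₀²). With x = 2720, y = 363, v₀ = 87.7, g = 1.62:
779.2 tan²θ − 2720 tanθ + (1142) = 0.
tanθ = [2720 ± √(2720² − 4 × 779.2 × (1142))] / (2 × 779.2) = (2720 ± 1959) / 1558, giving tanθ = 0.4882 or 3.003.
θ = 26.02° or 71.58°; the larger is 71.58°.

71.6°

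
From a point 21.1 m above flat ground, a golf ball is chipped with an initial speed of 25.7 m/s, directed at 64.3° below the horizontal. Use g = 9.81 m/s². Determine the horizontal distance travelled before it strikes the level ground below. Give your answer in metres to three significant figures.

8.71 m

Resolve: vₓ = 25.70 cos 64.3° = 11.15 m/s and v_y0 = −23.16 m/s (downward).
Vertical motion (up positive, ground at y = 0): 4.905 t² − (−23.16) t − 21.1 = 0, so t = (−23.16 + √(23.16² + 2·9.81·21.1)) / 9.81 = (−23.16 + 30.83) / 9.81 = 0.7817 s.
Horizontal distance: R = vₓ t = 11.15 × 0.7817 = 8.712 m.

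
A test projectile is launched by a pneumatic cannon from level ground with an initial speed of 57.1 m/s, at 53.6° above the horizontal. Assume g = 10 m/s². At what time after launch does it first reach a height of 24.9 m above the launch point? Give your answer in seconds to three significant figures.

Components: vₓ = 57.10 cos 53.6° = 33.88 m/s, v_y0 = 57.10 sin 53.6° = 45.96 m/s.
Require v_y0 t − ½ g t² = 24.9, i.e. 5.000 t² − 45.96 t + 24.9 = 0.
t = [45.96 ± √(45.96² − 2·10.0·24.9)] / 10.0 = (45.96 ± 40.18) / 10.0, so t = 0.5781 s or t = 8.614 s.
The first (ascending) time is 0.5781 s.

0.578 s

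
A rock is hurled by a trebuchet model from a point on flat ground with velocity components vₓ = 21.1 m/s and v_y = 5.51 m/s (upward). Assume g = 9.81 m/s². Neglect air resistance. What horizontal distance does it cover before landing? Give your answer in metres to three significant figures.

Time aloft: T = 2 v_y0 / g = 2 × 5.510 / 9.81 = 1.123 s.
Horizontal distance R = vₓ T = 21.10 × 1.123 = 23.70 m.

23.7 m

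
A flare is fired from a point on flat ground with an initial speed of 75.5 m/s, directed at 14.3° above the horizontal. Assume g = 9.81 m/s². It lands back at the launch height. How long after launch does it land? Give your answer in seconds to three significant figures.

3.80 s

Horizontal component vₓ = 75.50 cos 14.3° = 73.16 m/s; vertical v_y0 = 75.50 sin 14.3° = 18.65 m/s.
Time of flight on level ground: T = 2 v_y0 / g = 2 × 18.65 / 9.81 = 3.802 s.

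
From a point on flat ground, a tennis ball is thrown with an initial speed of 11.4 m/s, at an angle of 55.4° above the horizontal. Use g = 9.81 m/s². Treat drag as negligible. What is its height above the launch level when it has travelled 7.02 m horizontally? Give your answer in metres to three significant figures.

4.41 m

vₓ = 11.40 cos 55.4° = 6.473 m/s; v_y0 = 11.40 sin 55.4° = 9.384 m/s.
x = vₓ t ⇒ t = 7.02/6.473 = 1.084 s.
Height: y = v_y0 t − ½ g t² = 9.384 × 1.084 − 4.905 × 1.084² = 10.18 − 5.768 = 4.408 m.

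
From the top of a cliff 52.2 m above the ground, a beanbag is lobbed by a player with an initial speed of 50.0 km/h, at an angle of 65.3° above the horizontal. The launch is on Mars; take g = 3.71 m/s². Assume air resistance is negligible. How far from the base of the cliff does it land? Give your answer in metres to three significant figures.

56.3 m

Convert: 50.0 km/h = 50.0/3.6 = 13.89 m/s.
vₓ = 13.89 cos 65.3° = 5.804 m/s; v_y0 = 13.89 sin 65.3° = 12.62 m/s.
Vertical motion (up positive, ground at y = 0): 1.855 t² − (12.62) t − 52.2 = 0, so t = (12.62 + √(12.62² + 2·3.71·52.2)) / 3.71 = (12.62 + 23.38) / 3.71 = 9.703 s.
Horizontal distance: R = vₓ t = 5.804 × 9.703 = 56.31 m.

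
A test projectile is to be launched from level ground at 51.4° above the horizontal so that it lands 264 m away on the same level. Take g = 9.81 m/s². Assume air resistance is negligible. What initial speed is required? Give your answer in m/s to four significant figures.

Level-ground range: R = v₀² sin(2θ)/g, so v₀ = √(gR / sin 2θ).
v₀ = √(9.81 × 264 / sin 102.8°) = √(2590 / 0.9751) = √2655.8 = 51.53 m/s.

51.53 m/s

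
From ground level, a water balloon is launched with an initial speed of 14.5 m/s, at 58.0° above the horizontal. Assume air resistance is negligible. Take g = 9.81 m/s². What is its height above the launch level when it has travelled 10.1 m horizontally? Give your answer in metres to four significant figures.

Horizontal component vₓ = 14.50 cos 58.0° = 7.684 m/s; vertical v_y0 = 14.50 sin 58.0° = 12.30 m/s.
x = vₓ t ⇒ t = 10.1/7.684 = 1.314 s.
Height: y = v_y0 t − ½ g t² = 12.30 × 1.314 − 4.905 × 1.314² = 16.16 − 8.475 = 7.689 m.

7.689 m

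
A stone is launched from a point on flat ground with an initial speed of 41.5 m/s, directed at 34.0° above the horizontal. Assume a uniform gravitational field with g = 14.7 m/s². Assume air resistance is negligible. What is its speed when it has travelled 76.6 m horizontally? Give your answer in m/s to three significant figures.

Resolve: vₓ = 41.50 cos 34.0° = 34.41 m/s and v_y0 = 41.50 sin 34.0° = 23.21 m/s.
Time to reach x = 76.6 m: t = x/vₓ = 76.6/34.41 = 2.226 s.
Vertical velocity there: v_y = v_y0 − g t = 23.21 − 14.7 × 2.226 = −9.522 m/s.
Speed: √(vₓ² + v_y²) = √(34.41² + 9.522²) = 35.70 m/s.

35.7 m/s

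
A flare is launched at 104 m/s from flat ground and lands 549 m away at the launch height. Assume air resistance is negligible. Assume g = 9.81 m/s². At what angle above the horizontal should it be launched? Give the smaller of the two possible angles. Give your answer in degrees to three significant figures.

14.9°

Level-ground range R = v₀² sin(2θ)/g ⇒ sin(2θ) = gR/v₀² = 9.81 × 549 / 104² = 0.4979.
2θ = 29.86° or 180° − 29.86° = 150.1°, so θ = 14.93° or 75.07°.
The smaller angle is 14.93°.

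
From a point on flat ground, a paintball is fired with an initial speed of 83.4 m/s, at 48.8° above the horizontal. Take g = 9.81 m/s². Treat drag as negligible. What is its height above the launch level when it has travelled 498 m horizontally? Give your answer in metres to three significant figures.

166 m

vₓ = 83.40 cos 48.8° = 54.93 m/s; v_y0 = 83.40 sin 48.8° = 62.75 m/s.
x = vₓ t ⇒ t = 498/54.93 = 9.065 s.
Height: y = v_y0 t − ½ g t² = 62.75 × 9.065 − 4.905 × 9.065² = 568.9 − 403.1 = 165.8 m.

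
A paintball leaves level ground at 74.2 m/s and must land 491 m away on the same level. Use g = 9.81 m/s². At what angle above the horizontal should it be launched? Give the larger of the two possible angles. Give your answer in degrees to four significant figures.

From R = (v₀²/g) sin 2θ: sin 2θ = 9.81 × 491 / 5505.6 = 0.8749.
2θ = 61.03° or 180° − 61.03° = 119.0°, so θ = 30.51° or 59.49°.
The larger angle is 59.49°.

59.49°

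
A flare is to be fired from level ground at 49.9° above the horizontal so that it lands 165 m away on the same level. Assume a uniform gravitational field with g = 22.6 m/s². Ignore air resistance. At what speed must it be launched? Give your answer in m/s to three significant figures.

61.5 m/s

Level-ground range: R = v₀² sin(2θ)/g, so v₀ = √(gR / sin 2θ).
v₀ = √(22.6 × 165 / sin 99.80°) = √(3729 / 0.9854) = √3784.2 = 61.52 m/s.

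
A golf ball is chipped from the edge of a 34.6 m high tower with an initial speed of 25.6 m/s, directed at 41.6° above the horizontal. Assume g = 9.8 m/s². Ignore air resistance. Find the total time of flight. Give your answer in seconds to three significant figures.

4.91 s

Horizontal component vₓ = 25.60 cos 41.6° = 19.14 m/s; vertical v_y0 = 25.60 sin 41.6° = 17.00 m/s.
The projectile lands when y = 34.6 + (17.00) t − ½·9.80·t² = 0. Positive root: t = (17.00 + √(17.00² + 2·9.80·34.6)) / 9.80 = (17.00 + 31.10) / 9.80 = 4.908 s.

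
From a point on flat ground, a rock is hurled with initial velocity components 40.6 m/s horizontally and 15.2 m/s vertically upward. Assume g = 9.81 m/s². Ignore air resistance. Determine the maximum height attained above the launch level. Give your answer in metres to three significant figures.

Peak height H = v_y0² / (2g) = 231.04 / 19.62 = 11.78 m.

11.8 m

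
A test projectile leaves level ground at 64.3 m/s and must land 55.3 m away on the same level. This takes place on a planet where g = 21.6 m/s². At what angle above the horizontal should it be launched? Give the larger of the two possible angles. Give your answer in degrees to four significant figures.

Level-ground range R = v₀² sin(2θ)/g ⇒ sin(2θ) = gR/v₀² = 21.6 × 55.3 / 64.3² = 0.2889.
2θ = 16.79° or 180° − 16.79° = 163.2°, so θ = 8.396° or 81.60°.
The larger angle is 81.60°.

81.60°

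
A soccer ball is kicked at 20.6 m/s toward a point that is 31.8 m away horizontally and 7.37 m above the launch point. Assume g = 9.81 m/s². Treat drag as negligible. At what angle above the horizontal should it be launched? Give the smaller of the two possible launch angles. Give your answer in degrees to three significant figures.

41.7°

Trajectory: y = x tanθ − g x² (1 + tan²θ)/(2v₀²). With x = 31.8, y = 7.37, v₀ = 20.6, g = 9.81:
11.69 tan²θ − 31.8 tanθ + (19.06) = 0.
tanθ = [31.8 ± √(31.8² − 4 × 11.69 × (19.06))] / (2 × 11.69) = (31.8 ± 10.96) / 23.38, giving tanθ = 0.8914 or 1.829.
θ = 41.71° or 61.34°; the smaller is 41.71°.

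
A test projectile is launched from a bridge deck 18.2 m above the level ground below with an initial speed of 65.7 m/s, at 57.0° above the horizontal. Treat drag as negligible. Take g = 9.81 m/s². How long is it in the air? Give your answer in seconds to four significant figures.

11.55 s

Resolve: vₓ = 65.70 cos 57.0° = 35.78 m/s and v_y0 = 65.70 sin 57.0° = 55.10 m/s.
Vertical motion (up positive, ground at y = 0): 4.905 t² − (55.10) t − 18.2 = 0, so t = (55.10 + √(55.10² + 2·9.81·18.2)) / 9.81 = (55.10 + 58.25) / 9.81 = 11.55 s.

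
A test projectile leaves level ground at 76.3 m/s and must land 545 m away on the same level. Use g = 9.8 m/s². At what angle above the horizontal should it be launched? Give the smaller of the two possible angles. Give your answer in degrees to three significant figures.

R = v₀² sin 2θ / g gives sin 2θ = gR/v₀² = 9.80·545/76.3² = 0.9174.
2θ = 66.55° or 180° − 66.55° = 113.4°, so θ = 33.28° or 56.72°.
The smaller angle is 33.28°.

33.3°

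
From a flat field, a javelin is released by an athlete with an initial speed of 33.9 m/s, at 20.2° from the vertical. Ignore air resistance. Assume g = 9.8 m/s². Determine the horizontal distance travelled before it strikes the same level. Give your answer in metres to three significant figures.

Resolve: vₓ = 33.90 sin 20.2° = 11.71 m/s and v_y0 = 33.90 cos 20.2° = 31.81 m/s.
Flight time T = 2 v_y0 / g = 6.493 s.
Range: R = vₓ T = 11.71 × 6.493 = 76.00 m.

76.0 m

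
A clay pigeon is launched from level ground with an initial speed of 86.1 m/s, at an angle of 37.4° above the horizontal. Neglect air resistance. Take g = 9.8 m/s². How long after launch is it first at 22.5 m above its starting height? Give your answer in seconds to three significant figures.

0.449 s

Resolve: vₓ = 86.10 cos 37.4° = 68.40 m/s and v_y0 = 86.10 sin 37.4° = 52.30 m/s.
Set y = v_y0 t − ½ g t² = 22.5: 4.900 t² − 52.30 t + 22.5 = 0.
Quadratic formula: t = (52.30 ± √2293.8) / 9.80 = (52.30 ± 47.89) / 9.80 → t = 0.4492 s or 10.22 s.
The first (ascending) time is 0.4492 s.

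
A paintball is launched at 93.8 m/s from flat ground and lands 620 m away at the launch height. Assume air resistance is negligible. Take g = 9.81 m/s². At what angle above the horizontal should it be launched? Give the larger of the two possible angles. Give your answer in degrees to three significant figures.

From R = (v₀²/g) sin 2θ: sin 2θ = 9.81 × 620 / 8798.4 = 0.6913.
2θ = 43.73° or 180° − 43.73° = 136.3°, so θ = 21.87° or 68.13°.
The larger angle is 68.13°.

68.1°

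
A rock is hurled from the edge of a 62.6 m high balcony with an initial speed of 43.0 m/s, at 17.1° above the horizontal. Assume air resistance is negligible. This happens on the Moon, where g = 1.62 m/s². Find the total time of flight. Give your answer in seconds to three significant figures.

Resolve: vₓ = 43.00 cos 17.1° = 41.10 m/s and v_y0 = 43.00 sin 17.1° = 12.64 m/s.
The projectile lands when y = 62.6 + (12.64) t − ½·1.62·t² = 0. Positive root: t = (12.64 + √(12.64² + 2·1.62·62.6)) / 1.62 = (12.64 + 19.04) / 1.62 = 19.56 s.

19.6 s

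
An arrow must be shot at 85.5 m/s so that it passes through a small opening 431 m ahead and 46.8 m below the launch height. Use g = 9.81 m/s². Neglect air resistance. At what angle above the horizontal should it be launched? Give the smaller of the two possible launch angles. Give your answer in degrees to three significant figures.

10.8°

Trajectory: y = x tanθ − g x² (1 + tan²θ)/(2v₀²). With x = 431, y = −46.8, v₀ = 85.5, g = 9.81:
124.6 tan²θ − 431 tanθ + (77.84) = 0.
tanθ = [431 ± √(431² − 4 × 124.6 × (77.84))] / (2 × 124.6) = (431 ± 383.3) / 249.3, giving tanθ = 0.1912 or 3.267.
θ = 10.82° or 72.98°; the smaller is 10.82°.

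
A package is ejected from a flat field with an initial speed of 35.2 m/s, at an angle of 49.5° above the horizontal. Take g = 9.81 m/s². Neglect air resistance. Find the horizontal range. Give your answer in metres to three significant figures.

125 m

vₓ = 35.20 cos 49.5° = 22.86 m/s; v_y0 = 35.20 sin 49.5° = 26.77 m/s.
Flight time T = 2 v_y0 / g = 5.457 s.
Range: R = vₓ T = 22.86 × 5.457 = 124.7 m.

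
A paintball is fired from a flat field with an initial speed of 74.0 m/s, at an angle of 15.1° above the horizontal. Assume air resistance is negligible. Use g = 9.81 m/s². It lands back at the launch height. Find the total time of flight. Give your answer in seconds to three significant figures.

3.93 s

Horizontal component vₓ = 74.00 cos 15.1° = 71.44 m/s; vertical v_y0 = 74.00 sin 15.1° = 19.28 m/s.
Landing at launch height ⇒ T = 2 v_y0 / g = 2 × 19.28 / 9.81 = 3.930 s.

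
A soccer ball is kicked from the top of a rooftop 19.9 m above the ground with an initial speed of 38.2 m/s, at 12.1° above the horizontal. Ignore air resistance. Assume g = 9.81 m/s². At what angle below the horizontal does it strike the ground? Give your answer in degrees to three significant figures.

Horizontal component vₓ = 38.20 cos 12.1° = 37.35 m/s; vertical v_y0 = 38.20 sin 12.1° = 8.007 m/s.
With up positive and y = 0 at the ground: y(t) = 19.9 + (8.007) t − 4.905 t². Setting y = 0 and taking the positive root: t = [8.007 + √(8.007² + 2·9.81·19.9)] / 9.81 = (8.007 + 21.32) / 9.81 = 2.990 s.
At impact: v_y = v_y0 − g t = −21.32 m/s; vₓ = 37.35 m/s.
Angle below horizontal: arctan(|v_y|/vₓ) = arctan(21.32/37.35) = 29.72°.

29.7°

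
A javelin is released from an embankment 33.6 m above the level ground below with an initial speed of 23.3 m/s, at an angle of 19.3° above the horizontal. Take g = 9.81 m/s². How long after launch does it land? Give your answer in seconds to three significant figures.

3.52 s

Horizontal component vₓ = 23.30 cos 19.3° = 21.99 m/s; vertical v_y0 = 23.30 sin 19.3° = 7.701 m/s.
With up positive and y = 0 at the ground: y(t) = 33.6 + (7.701) t − 4.905 t². Setting y = 0 and taking the positive root: t = [7.701 + √(7.701² + 2·9.81·33.6)] / 9.81 = (7.701 + 26.81) / 9.81 = 3.517 s.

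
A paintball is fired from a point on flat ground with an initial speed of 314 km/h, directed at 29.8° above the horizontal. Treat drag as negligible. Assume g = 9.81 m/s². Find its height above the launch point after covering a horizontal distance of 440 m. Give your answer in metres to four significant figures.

Convert: 314 km/h = 314/3.6 = 87.22 m/s.
Components: vₓ = 87.22 cos 29.8° = 75.69 m/s, v_y0 = 87.22 sin 29.8° = 43.35 m/s.
x = vₓ t ⇒ t = 440/75.69 = 5.813 s.
Height: y = v_y0 t − ½ g t² = 43.35 × 5.813 − 4.905 × 5.813² = 252.0 − 165.8 = 86.23 m.

86.23 m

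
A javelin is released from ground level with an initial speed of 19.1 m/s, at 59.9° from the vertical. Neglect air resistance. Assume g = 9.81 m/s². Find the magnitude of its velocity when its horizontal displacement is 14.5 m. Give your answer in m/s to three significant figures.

vₓ = 19.10 sin 59.9° = 16.52 m/s; v_y0 = 19.10 cos 59.9° = 9.579 m/s.
At x = 14.5 m, t = x/vₓ = 14.5/16.52 = 0.8775 s.
Vertical velocity there: v_y = v_y0 − g t = 9.579 − 9.81 × 0.8775 = 0.9707 m/s.
Speed: √(vₓ² + v_y²) = √(16.52² + 0.9707²) = 16.55 m/s.

16.6 m/s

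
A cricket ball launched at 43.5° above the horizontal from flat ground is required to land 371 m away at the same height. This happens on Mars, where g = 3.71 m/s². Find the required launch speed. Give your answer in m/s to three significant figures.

From R = (v₀² / g) sin 2θ: v₀ = √(gR / sin 2θ).
v₀ = √(3.71 × 371 / sin 87.00°) = √(1376 / 0.9986) = √1378.3 = 37.13 m/s.

37.1 m/s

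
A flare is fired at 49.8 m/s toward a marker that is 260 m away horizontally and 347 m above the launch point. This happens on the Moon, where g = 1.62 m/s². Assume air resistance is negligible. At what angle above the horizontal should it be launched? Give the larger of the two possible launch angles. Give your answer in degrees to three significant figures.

Trajectory: y = x tanθ − g x² (1 + tan²θ)/(2v₀²). With x = 260, y = 347, v₀ = 49.8, g = 1.62:
22.08 tan²θ − 260 tanθ + (369.1) = 0.
tanθ = [260 ± √(260² − 4 × 22.08 × (369.1))] / (2 × 22.08) = (260 ± 187.1) / 44.16, giving tanθ = 1.651 or 10.13.
θ = 58.80° or 84.36°; the larger is 84.36°.

84.4°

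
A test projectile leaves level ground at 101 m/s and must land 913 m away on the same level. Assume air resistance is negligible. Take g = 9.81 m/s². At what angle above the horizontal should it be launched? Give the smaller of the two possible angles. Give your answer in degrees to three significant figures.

From R = (v₀²/g) sin 2θ: sin 2θ = 9.81 × 913 / 10201 = 0.8780.
2θ = 61.40° or 180° − 61.40° = 118.6°, so θ = 30.70° or 59.30°.
The smaller angle is 30.70°.

30.7°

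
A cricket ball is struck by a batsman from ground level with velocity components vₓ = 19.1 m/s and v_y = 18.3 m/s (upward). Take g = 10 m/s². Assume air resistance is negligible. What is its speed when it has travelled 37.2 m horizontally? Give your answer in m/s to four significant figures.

19.14 m/s

At x = 37.2 m, t = x/vₓ = 37.2/19.10 = 1.948 s.
Vertical velocity there: v_y = v_y0 − g t = 18.30 − 10.0 × 1.948 = −1.176 m/s.
Speed: √(vₓ² + v_y²) = √(19.10² + 1.176²) = 19.14 m/s.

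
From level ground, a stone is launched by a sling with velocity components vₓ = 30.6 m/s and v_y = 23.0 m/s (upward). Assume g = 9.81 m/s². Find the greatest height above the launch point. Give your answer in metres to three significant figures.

At the apex v_y = 0, so H = v_y0²/(2g) = 23.00²/19.62 = 26.96 m.

27.0 m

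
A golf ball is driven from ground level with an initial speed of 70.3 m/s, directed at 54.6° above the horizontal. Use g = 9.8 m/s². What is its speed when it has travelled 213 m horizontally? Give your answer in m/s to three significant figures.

41.2 m/s

Horizontal component vₓ = 70.30 cos 54.6° = 40.72 m/s; vertical v_y0 = 70.30 sin 54.6° = 57.30 m/s.
At x = 213 m, t = x/vₓ = 213/40.72 = 5.230 s.
Vertical velocity there: v_y = v_y0 − g t = 57.30 − 9.80 × 5.230 = 6.046 m/s.
Speed: √(vₓ² + v_y²) = √(40.72² + 6.046²) = 41.17 m/s.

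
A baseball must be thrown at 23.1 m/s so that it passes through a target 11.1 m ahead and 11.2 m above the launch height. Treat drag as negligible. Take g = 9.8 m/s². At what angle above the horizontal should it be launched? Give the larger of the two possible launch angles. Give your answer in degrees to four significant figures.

83.32°

Trajectory: y = x tanθ − g x² (1 + tan²θ)/(2v₀²). With x = 11.1, y = 11.2, v₀ = 23.1, g = 9.80:
1.131 tan²θ − 11.1 tanθ + (12.33) = 0.
tanθ = [11.1 ± √(11.1² − 4 × 1.131 × (12.33))] / (2 × 1.131) = (11.1 ± 8.210) / 2.263, giving tanθ = 1.277 or 8.534.
θ = 51.94° or 83.32°; the larger is 83.32°.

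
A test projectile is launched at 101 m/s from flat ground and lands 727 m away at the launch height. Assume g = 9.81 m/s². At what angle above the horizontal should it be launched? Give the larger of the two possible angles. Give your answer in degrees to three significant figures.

Level-ground range R = v₀² sin(2θ)/g ⇒ sin(2θ) = gR/v₀² = 9.81 × 727 / 101² = 0.6991.
2θ = 44.36° or 180° − 44.36° = 135.6°, so θ = 22.18° or 67.82°.
The larger angle is 67.82°.

67.8°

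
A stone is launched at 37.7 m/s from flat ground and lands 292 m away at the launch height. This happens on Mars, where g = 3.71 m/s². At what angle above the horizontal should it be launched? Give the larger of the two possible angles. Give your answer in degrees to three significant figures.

Level-ground range R = v₀² sin(2θ)/g ⇒ sin(2θ) = gR/v₀² = 3.71 × 292 / 37.7² = 0.7622.
2θ = 49.66° or 180° − 49.66° = 130.3°, so θ = 24.83° or 65.17°.
The larger angle is 65.17°.

65.2°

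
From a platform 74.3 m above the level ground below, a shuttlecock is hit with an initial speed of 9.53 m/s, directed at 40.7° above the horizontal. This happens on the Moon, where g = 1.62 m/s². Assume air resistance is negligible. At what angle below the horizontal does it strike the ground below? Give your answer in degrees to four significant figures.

66.62°

Resolve: vₓ = 9.530 cos 40.7° = 7.225 m/s and v_y0 = 9.530 sin 40.7° = 6.214 m/s.
The projectile lands when y = 74.3 + (6.214) t − ½·1.62·t² = 0. Positive root: t = (6.214 + √(6.214² + 2·1.62·74.3)) / 1.62 = (6.214 + 16.71) / 1.62 = 14.15 s.
At impact: v_y = v_y0 − g t = −16.71 m/s; vₓ = 7.225 m/s.
Angle below horizontal: arctan(|v_y|/vₓ) = arctan(16.71/7.225) = 66.62°.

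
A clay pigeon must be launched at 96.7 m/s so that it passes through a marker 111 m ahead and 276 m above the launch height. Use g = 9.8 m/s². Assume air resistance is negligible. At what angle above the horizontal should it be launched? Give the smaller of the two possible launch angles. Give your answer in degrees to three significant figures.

72.2°

Trajectory: y = x tanθ − g x² (1 + tan²θ)/(2v₀²). With x = 111, y = 276, v₀ = 96.7, g = 9.80:
6.456 tan²θ − 111 tanθ + (282.5) = 0.
tanθ = [111 ± √(111² − 4 × 6.456 × (282.5))] / (2 × 6.456) = (111 ± 70.90) / 12.91, giving tanθ = 3.106 or 14.09.
θ = 72.15° or 85.94°; the smaller is 72.15°.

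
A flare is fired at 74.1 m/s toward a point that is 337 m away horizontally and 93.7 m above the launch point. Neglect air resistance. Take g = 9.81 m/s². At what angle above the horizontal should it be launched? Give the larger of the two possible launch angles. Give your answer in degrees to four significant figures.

Trajectory: y = x tanθ − g x² (1 + tan²θ)/(2v₀²). With x = 337, y = 93.7, v₀ = 74.1, g = 9.81:
101.5 tan²θ − 337 tanθ + (195.2) = 0.
tanθ = [337 ± √(337² − 4 × 101.5 × (195.2))] / (2 × 101.5) = (337 ± 185.4) / 202.9, giving tanθ = 0.7471 or 2.575.
θ = 36.76° or 68.77°; the larger is 68.77°.

68.77°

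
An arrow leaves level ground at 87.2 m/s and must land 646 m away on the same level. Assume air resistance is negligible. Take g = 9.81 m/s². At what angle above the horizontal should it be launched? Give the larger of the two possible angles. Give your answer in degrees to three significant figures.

61.8°

From R = (v₀²/g) sin 2θ: sin 2θ = 9.81 × 646 / 7603.8 = 0.8334.
2θ = 56.45° or 180° − 56.45° = 123.5°, so θ = 28.23° or 61.77°.
The larger angle is 61.77°.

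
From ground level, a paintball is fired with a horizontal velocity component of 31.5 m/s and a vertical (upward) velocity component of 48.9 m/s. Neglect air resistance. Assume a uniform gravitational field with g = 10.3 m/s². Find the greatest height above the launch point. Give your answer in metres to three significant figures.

At the apex v_y = 0, so H = v_y0²/(2g) = 48.90²/20.60 = 116.1 m.

116 m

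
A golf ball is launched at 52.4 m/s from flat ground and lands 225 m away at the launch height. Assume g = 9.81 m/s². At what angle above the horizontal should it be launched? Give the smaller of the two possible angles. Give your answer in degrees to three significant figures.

26.8°

R = v₀² sin 2θ / g gives sin 2θ = gR/v₀² = 9.81·225/52.4² = 0.8039.
2θ = 53.50° or 180° − 53.50° = 126.5°, so θ = 26.75° or 63.25°.
The smaller angle is 26.75°.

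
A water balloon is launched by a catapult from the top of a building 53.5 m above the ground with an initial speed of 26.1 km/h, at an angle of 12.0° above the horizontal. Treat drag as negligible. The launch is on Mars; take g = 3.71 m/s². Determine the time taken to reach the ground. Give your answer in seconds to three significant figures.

5.79 s

Convert: 26.1 km/h = 26.1/3.6 = 7.250 m/s.
Horizontal component vₓ = 7.250 cos 12.0° = 7.092 m/s; vertical v_y0 = 7.250 sin 12.0° = 1.507 m/s.
The projectile lands when y = 53.5 + (1.507) t − ½·3.71·t² = 0. Positive root: t = (1.507 + √(1.507² + 2·3.71·53.5)) / 3.71 = (1.507 + 19.98) / 3.71 = 5.792 s.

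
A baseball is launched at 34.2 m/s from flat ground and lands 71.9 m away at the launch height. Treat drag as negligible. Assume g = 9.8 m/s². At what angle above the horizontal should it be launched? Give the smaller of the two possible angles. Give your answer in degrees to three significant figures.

18.5°

Level-ground range R = v₀² sin(2θ)/g ⇒ sin(2θ) = gR/v₀² = 9.80 × 71.9 / 34.2² = 0.6024.
2θ = 37.04° or 180° − 37.04° = 143.0°, so θ = 18.52° or 71.48°.
The smaller angle is 18.52°.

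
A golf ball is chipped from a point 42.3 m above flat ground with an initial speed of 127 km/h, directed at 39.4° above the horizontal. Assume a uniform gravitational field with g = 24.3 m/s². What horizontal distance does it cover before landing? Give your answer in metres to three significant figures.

81.8 m

Convert: 127 km/h = 127/3.6 = 35.28 m/s.
vₓ = 35.28 cos 39.4° = 27.26 m/s; v_y0 = 35.28 sin 39.4° = 22.39 m/s.
Vertical motion (up positive, ground at y = 0): 12.15 t² − (22.39) t − 42.3 = 0, so t = (22.39 + √(22.39² + 2·24.3·42.3)) / 24.3 = (22.39 + 50.57) / 24.3 = 3.002 s.
Horizontal distance: R = vₓ t = 27.26 × 3.002 = 81.85 m.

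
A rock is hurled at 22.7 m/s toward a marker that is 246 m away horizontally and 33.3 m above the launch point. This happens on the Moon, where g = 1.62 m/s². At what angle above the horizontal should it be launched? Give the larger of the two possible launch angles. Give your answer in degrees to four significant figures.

Trajectory: y = x tanθ − g x² (1 + tan²θ)/(2v₀²). With x = 246, y = 33.3, v₀ = 22.7, g = 1.62:
95.13 tan²θ − 246 tanθ + (128.4) = 0.
tanθ = [246 ± √(246² − 4 × 95.13 × (128.4))] / (2 × 95.13) = (246 ± 107.9) / 190.3, giving tanθ = 0.7257 or 1.860.
θ = 35.97° or 61.74°; the larger is 61.74°.

61.74°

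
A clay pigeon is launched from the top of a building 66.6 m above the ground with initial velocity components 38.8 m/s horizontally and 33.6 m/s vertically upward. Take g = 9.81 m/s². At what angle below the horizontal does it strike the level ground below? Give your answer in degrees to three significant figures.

Vertical motion (up positive, ground at y = 0): 4.905 t² − (33.60) t − 66.6 = 0, so t = (33.60 + √(33.60² + 2·9.81·66.6)) / 9.81 = (33.60 + 49.35) / 9.81 = 8.456 s.
At impact: v_y = v_y0 − g t = −49.35 m/s; vₓ = 38.80 m/s.
Angle below horizontal: arctan(|v_y|/vₓ) = arctan(49.35/38.80) = 51.83°.

51.8°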